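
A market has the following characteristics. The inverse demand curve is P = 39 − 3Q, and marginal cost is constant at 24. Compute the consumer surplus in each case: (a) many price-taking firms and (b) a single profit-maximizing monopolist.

Competition: CS = 37.5; Monopoly: CS = 9.375

Competitive firms price at marginal cost: P = 24, giving Q = 5.
CS = ½·(39 − 24)·5 = 37.5.
The monopolist equates marginal revenue to marginal cost: 39 − 6Q = 24, so Q = 2.5. From demand, P = 31.5.
CS = ½·(39 − 31.5)·2.5 = 9.375.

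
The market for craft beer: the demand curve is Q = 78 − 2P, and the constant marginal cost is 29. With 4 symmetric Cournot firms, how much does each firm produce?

q_i = 4

Inverting demand: P = 39 − 0.5Q.
In a 4-firm Cournot equilibrium, symmetry and the first-order condition give q = (39 − 29)/(2.5) = 4. So Q = 16 and P = 31.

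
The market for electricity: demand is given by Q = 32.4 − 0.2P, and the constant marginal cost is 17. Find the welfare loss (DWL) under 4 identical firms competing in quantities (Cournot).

Inverting demand: P = 162 − 5Q.
Under competition P = MC = 17, so Q = (162 − 17)/5 = 29.
Cournot with 4 identical firms: the symmetric best-response condition is 162 − 25q = 17. Each firm produces q = 5.8, total output Q = 23.2, price P = 46.
DWL is the triangle between Q = 23.2 and Q = 29: ½·(29 − 23.2)·(46 − 17) = 84.1.

DWL = 84.1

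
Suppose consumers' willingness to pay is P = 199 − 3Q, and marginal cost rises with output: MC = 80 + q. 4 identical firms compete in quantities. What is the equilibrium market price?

P = 109.75

With 4 symmetric Cournot firms, each firm's FOC gives 199 − 15q = 80 + q, so q = 119/16, Q = 4·119/16 = 29.75, and P = 109.75.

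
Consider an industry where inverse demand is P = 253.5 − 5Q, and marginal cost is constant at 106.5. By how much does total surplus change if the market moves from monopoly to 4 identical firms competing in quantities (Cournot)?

The monopolist equates marginal revenue to marginal cost: 253.5 − 10Q = 106.5, so Q = 14.7. From demand, P = 180.
CS = ½·(253.5 − 180)·14.7 = 540.225; PS = (180 − 106.5)·14.7 = 1080.45; TS = 1620.675.
Cournot with 4 identical firms: the symmetric best-response condition is 253.5 − 25q = 106.5. Each firm produces q = 5.88, total output Q = 23.52, price P = 135.9.
CS = ½·(253.5 − 135.9)·23.52 = 1382.976; PS = (135.9 − 106.5)·23.52 = 691.488; TS = 2074.464.
Change in total surplus: 2074.464 − 1620.675 = 453.789.

Total surplus rises by 453.789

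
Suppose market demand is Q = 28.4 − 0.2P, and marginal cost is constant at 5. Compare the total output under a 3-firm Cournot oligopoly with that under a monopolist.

Inverting demand: P = 142 − 5Q.
In a 3-firm Cournot equilibrium, symmetry and the first-order condition give q = (142 − 5)/(20) = 6.85. So Q = 20.55 and P = 39.25.
A monopolist chooses Q where MR = MC. MR = 142 − 10Q; setting this equal to 5 gives Q = 13.7 and P = 73.5.

Cournot: Q = 20.55; Monopoly: Q = 13.7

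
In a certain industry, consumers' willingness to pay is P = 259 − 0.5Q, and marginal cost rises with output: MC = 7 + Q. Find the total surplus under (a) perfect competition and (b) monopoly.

Competitive equilibrium sets price equal to marginal cost: 259 − 0.5Q = 7 + Q, so Q = 168 and P = 175.
CS = ½·(259 − 175)·168 = 7056; PS = (175·168 − 7·168 − ½·1·168²) = 14112; TS = 21168.
The monopolist equates marginal revenue to marginal cost: 259 − Q = 7 + Q, so Q = 126. From demand, P = 196.
CS = ½·(259 − 196)·126 = 3969; PS = (196·126 − 7·126 − ½·1·126²) = 15876; TS = 19845.

Competition: TS = 21168; Monopoly: TS = 19845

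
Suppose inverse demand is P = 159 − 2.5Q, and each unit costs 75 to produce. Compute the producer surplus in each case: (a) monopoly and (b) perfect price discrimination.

The monopolist equates marginal revenue to marginal cost: 159 − 5Q = 75, so Q = 16.8. From demand, P = 117.
PS = (117 − 75)·16.8 = 705.6.
With perfect price discrimination, output is the efficient level Q = 33.6 (where demand meets MC), but every buyer pays their willingness to pay: CS = 0 and PS = total surplus.
PS = ½·(159 − 75)·33.6 = 1411.2.

Monopoly: PS = 705.6; Perfect PD: PS = 1411.2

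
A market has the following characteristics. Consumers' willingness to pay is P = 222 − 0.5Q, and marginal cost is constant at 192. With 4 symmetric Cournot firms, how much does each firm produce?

q_i = 12

In a 4-firm Cournot equilibrium, symmetry and the first-order condition give q = (222 − 192)/(2.5) = 12. So Q = 48 and P = 198.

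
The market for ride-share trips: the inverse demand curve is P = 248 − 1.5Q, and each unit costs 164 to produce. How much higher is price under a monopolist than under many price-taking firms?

Price rises by 42

Under competition P = MC = 164, so Q = (248 − 164)/1.5 = 56.
The monopolist equates marginal revenue to marginal cost: 248 − 3Q = 164, so Q = 28. From demand, P = 206.
Change in price: 206 − 164 = 42.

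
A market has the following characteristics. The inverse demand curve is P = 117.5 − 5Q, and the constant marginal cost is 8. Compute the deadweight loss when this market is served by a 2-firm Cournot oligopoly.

DWL = 133.225

Perfect competition: P = MC = 8, so 117.5 − 5Q = 8 and Q = 21.9.
Cournot with 2 identical firms: the symmetric best-response condition is 117.5 − 15q = 8. Each firm produces q = 7.3, total output Q = 14.6, price P = 44.5.
DWL is the triangle between Q = 14.6 and Q = 21.9: ½·(21.9 − 14.6)·(44.5 − 8) = 133.225.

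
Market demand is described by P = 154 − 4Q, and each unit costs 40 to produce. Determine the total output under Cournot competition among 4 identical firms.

Q = 22.8

With 4 symmetric Cournot firms, each firm's FOC gives 154 − 20q = 40, so q = 5.7, Q = 4·5.7 = 22.8, and P = 62.8.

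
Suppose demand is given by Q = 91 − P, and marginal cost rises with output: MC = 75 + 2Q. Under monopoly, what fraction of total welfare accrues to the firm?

PS/TS = 0.8

Inverting demand: P = 91 − Q.
Monopoly sets MR = MC: 91 − 2Q = 75 + 2Q ⇒ Q = 4, P = 91 − 4 = 87.
CS = ½·(91 − 87)·4 = 8.
PS = P·Q − VC(Q) = 87·4 − (75·4 + ½·2·4²) = 32.
Share captured = PS/TS = 32/40 = 0.8.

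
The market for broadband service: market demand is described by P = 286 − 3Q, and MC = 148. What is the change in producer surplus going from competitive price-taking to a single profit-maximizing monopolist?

Producer surplus rises by 1587

Competitive firms price at marginal cost: P = 148, giving Q = 46.
PS = (148 − 148)·46 = 0.
Monopoly sets MR = MC: 286 − 6Q = 148 ⇒ Q = 23, P = 286 − 3·23 = 217.
PS = (217 − 148)·23 = 1587.
Change in producer surplus: 1587 − 0 = 1587.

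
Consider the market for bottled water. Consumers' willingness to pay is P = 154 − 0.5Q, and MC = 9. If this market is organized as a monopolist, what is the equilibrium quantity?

The monopolist equates marginal revenue to marginal cost: 154 − Q = 9, so Q = 145. From demand, P = 81.5.

Q = 145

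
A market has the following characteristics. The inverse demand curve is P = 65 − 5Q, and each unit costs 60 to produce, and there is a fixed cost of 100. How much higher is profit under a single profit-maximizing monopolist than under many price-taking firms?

Competitive firms price at marginal cost: P = 60, giving Q = 1.
Profit = (60 − 60)·1 − 100 = −100.
Monopoly sets MR = MC: 65 − 10Q = 60 ⇒ Q = 0.5, P = 65 − 5·0.5 = 62.5.
Profit = (62.5 − 60)·0.5 − 100 = −98.75.
Change in profit: −98.75 − −100 = 1.25.

Profit rises by 1.25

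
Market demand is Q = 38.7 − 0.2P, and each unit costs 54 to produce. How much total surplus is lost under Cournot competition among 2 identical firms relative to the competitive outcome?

DWL = 216.225

Inverting demand: P = 193.5 − 5Q.
Under competition P = MC = 54, so Q = (193.5 − 54)/5 = 27.9.
In a 2-firm Cournot equilibrium, symmetry and the first-order condition give q = (193.5 − 54)/(15) = 9.3. So Q = 18.6 and P = 100.5.
DWL is the triangle between Q = 18.6 and Q = 27.9: ½·(27.9 − 18.6)·(100.5 − 54) = 216.225.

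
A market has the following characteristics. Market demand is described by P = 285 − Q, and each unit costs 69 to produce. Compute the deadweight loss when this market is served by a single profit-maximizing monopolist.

Competitive firms price at marginal cost: P = 69, giving Q = 216.
A monopolist chooses Q where MR = MC. MR = 285 − 2Q; setting this equal to 69 gives Q = 108 and P = 177.
DWL is the triangle between Q = 108 and Q = 216: ½·(216 − 108)·(177 − 69) = 5832.

DWL = 5832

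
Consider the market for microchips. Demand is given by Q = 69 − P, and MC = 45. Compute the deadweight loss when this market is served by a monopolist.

DWL = 72

Inverting demand: P = 69 − Q.
Under competition P = MC = 45, so Q = (69 − 45)/1 = 24.
The monopolist equates marginal revenue to marginal cost: 69 − 2Q = 45, so Q = 12. From demand, P = 57.
DWL is the triangle between Q = 12 and Q = 24: ½·(24 − 12)·(57 − 45) = 72.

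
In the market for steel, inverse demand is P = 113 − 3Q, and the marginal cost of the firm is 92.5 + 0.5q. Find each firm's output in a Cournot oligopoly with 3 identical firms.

Cournot with 3 identical firms: the symmetric best-response condition is 113 − 12q = 92.5 + 0.5q. Each firm produces q = 1.64, total output Q = 4.92, price P = 98.24.

q_i = 1.64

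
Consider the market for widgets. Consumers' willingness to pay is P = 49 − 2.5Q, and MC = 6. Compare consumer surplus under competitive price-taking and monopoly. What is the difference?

CS falls by 277.35

Perfect competition: P = MC = 6, so 49 − 2.5Q = 6 and Q = 17.2.
CS = ½·(49 − 6)·17.2 = 369.8.
Monopoly sets MR = MC: 49 − 5Q = 6 ⇒ Q = 8.6, P = 49 − 2.5·8.6 = 27.5.
CS = ½·(49 − 27.5)·8.6 = 92.45.
Change in consumer surplus: 92.45 − 369.8 = −277.35.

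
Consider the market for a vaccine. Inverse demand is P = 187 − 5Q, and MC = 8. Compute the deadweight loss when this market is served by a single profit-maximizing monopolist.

DWL = 801.025

Under competition P = MC = 8, so Q = (187 − 8)/5 = 35.8.
Monopoly sets MR = MC: 187 − 10Q = 8 ⇒ Q = 17.9, P = 187 − 5·17.9 = 97.5.
DWL is the triangle between Q = 17.9 and Q = 35.8: ½·(35.8 − 17.9)·(97.5 − 8) = 801.025.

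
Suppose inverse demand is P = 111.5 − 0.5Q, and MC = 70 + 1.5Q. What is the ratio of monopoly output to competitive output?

A monopolist chooses Q where MR = MC. MR = 111.5 − Q; setting this equal to 70 + 1.5Q gives Q = 16.6 and P = 103.2.
Competitive equilibrium sets price equal to marginal cost: 111.5 − 0.5Q = 70 + 1.5Q, so Q = 20.75 and P = 101.125.
Ratio Q_m/Q_c = 16.6/20.75 = 0.8.

Q_m/Q_c = 0.8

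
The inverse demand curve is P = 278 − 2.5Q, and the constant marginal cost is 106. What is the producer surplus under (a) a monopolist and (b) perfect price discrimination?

A monopolist chooses Q where MR = MC. MR = 278 − 5Q; setting this equal to 106 gives Q = 34.4 and P = 192.
PS = (192 − 106)·34.4 = 2958.4.
With perfect price discrimination, output is the efficient level Q = 68.8 (where demand meets MC), but every buyer pays their willingness to pay: CS = 0 and PS = total surplus.
PS = ½·(278 − 106)·68.8 = 5916.8.

Monopoly: PS = 2958.4; Perfect PD: PS = 5916.8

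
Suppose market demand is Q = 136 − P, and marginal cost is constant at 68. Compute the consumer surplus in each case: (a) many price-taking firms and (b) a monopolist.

Competition: CS = 2312; Monopoly: CS = 578

Inverting demand: P = 136 − Q.
Under competition P = MC = 68, so Q = (136 − 68)/1 = 68.
CS = ½·(136 − 68)·68 = 2312.
Monopoly sets MR = MC: 136 − 2Q = 68 ⇒ Q = 34, P = 136 − 34 = 102.
CS = ½·(136 − 102)·34 = 578.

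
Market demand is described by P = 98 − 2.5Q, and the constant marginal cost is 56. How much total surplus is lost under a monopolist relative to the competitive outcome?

DWL = 88.2

Competitive firms price at marginal cost: P = 56, giving Q = 16.8.
Monopoly sets MR = MC: 98 − 5Q = 56 ⇒ Q = 8.4, P = 98 − 2.5·8.4 = 77.
DWL is the triangle between Q = 8.4 and Q = 16.8: ½·(16.8 − 8.4)·(77 − 56) = 88.2.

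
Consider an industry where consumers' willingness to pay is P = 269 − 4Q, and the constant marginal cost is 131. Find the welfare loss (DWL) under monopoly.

Competitive firms price at marginal cost: P = 131, giving Q = 34.5.
The monopolist equates marginal revenue to marginal cost: 269 − 8Q = 131, so Q = 17.25. From demand, P = 200.
DWL is the triangle between Q = 17.25 and Q = 34.5: ½·(34.5 − 17.25)·(200 − 131) = 595.125.

DWL = 595.125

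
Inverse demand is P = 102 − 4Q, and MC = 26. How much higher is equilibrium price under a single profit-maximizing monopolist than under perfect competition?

Equilibrium price rises by 38

Competitive firms price at marginal cost: P = 26, giving Q = 19.
A monopolist chooses Q where MR = MC. MR = 102 − 8Q; setting this equal to 26 gives Q = 9.5 and P = 64.
Change in equilibrium price: 64 − 26 = 38.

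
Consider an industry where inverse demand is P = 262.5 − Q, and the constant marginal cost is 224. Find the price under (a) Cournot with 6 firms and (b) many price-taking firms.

Cournot with 6 identical firms: the symmetric best-response condition is 262.5 − 7q = 224. Each firm produces q = 5.5, total output Q = 33, price P = 229.5.
Under competition P = MC = 224, so Q = (262.5 − 224)/1 = 38.5.

Cournot: P = 229.5; Competition: P = 224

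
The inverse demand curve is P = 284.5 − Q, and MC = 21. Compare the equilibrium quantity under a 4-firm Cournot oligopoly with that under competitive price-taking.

In a 4-firm Cournot equilibrium, symmetry and the first-order condition give q = (284.5 − 21)/(5) = 52.7. So Q = 210.8 and P = 73.7.
Under competition P = MC = 21, so Q = (284.5 − 21)/1 = 263.5.

Cournot: Q = 210.8; Competition: Q = 263.5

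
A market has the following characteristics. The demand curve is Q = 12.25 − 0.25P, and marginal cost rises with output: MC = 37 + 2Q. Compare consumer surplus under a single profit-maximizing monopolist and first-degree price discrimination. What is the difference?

CS falls by 2.88

Inverting demand: P = 49 − 4Q.
A monopolist chooses Q where MR = MC. MR = 49 − 8Q; setting this equal to 37 + 2Q gives Q = 1.2 and P = 44.2.
CS = ½·(49 − 44.2)·1.2 = 2.88.
Under first-degree price discrimination the firm charges each unit its demand price and produces up to where P = MC, i.e. Q = 2. Consumer surplus is zero; producer surplus equals total surplus.
CS = 0.
Change in consumer surplus: 0 − 2.88 = −2.88.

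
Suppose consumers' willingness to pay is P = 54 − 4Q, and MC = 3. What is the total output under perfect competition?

Q = 12.75

Under competition P = MC = 3, so Q = (54 − 3)/4 = 12.75.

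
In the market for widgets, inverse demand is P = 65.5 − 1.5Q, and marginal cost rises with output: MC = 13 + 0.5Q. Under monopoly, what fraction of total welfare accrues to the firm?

Monopoly sets MR = MC: 65.5 − 3Q = 13 + 0.5Q ⇒ Q = 15, P = 65.5 − 1.5·15 = 43.
CS = ½·(65.5 − 43)·15 = 168.75.
PS = P·Q − VC(Q) = 43·15 − (13·15 + ½·0.5·15²) = 393.75.
Share captured = PS/TS = 393.75/562.5 = 0.7.

PS/TS = 0.7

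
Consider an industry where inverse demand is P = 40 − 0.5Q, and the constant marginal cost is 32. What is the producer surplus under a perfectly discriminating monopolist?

Under first-degree price discrimination the firm charges each unit its demand price and produces up to where P = MC, i.e. Q = 16. Consumer surplus is zero; producer surplus equals total surplus.
PS = ½·(40 − 32)·16 = 64.

PS = 64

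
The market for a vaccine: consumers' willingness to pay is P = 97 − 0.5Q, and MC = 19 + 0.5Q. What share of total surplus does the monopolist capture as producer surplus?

The monopolist equates marginal revenue to marginal cost: 97 − Q = 19 + 0.5Q, so Q = 52. From demand, P = 71.
CS = ½·(97 − 71)·52 = 676.
PS = P·Q − VC(Q) = 71·52 − (19·52 + ½·0.5·52²) = 2028.
Share captured = PS/TS = 2028/2704 = 0.75.

PS/TS = 0.75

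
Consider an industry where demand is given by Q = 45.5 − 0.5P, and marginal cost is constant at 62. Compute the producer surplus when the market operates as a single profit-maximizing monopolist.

PS = 105.125

Inverting demand: P = 91 − 2Q.
The monopolist equates marginal revenue to marginal cost: 91 − 4Q = 62, so Q = 7.25. From demand, P = 76.5.
PS = (76.5 − 62)·7.25 = 105.125.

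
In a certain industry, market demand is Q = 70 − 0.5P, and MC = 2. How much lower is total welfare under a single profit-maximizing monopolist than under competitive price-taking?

Inverting demand: P = 140 − 2Q.
Competitive firms price at marginal cost: P = 2, giving Q = 69.
CS = ½·(140 − 2)·69 = 4761; PS = (2 − 2)·69 = 0; TS = 4761.
The monopolist equates marginal revenue to marginal cost: 140 − 4Q = 2, so Q = 34.5. From demand, P = 71.
CS = ½·(140 − 71)·34.5 = 1190.25; PS = (71 − 2)·34.5 = 2380.5; TS = 3570.75.
Change in total welfare: 3570.75 − 4761 = −1190.25.

TS falls by 1190.25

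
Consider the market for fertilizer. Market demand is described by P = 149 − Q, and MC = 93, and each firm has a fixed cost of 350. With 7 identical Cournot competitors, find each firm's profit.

In a 7-firm Cournot equilibrium, symmetry and the first-order condition give q = (149 − 93)/(8) = 7. So Q = 49 and P = 100.
Each firm's profit = (100 − 93)·7 − 350 = −301.

π_i = −301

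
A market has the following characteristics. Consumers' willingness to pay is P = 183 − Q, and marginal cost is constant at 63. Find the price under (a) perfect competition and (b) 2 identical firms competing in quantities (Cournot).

Perfect competition: P = MC = 63, so 183 − Q = 63 and Q = 120.
In a 2-firm Cournot equilibrium, symmetry and the first-order condition give q = (183 − 63)/(3) = 40. So Q = 80 and P = 103.

Competition: P = 63; Cournot: P = 103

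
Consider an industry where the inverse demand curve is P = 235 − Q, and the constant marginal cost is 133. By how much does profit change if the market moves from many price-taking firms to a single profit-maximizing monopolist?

Under competition P = MC = 133, so Q = (235 − 133)/1 = 102.
Profit = (133 − 133)·102 = 0.
A monopolist chooses Q where MR = MC. MR = 235 − 2Q; setting this equal to 133 gives Q = 51 and P = 184.
Profit = (184 − 133)·51 = 2601.
Change in profit: 2601 − 0 = 2601.

Profit rises by 2601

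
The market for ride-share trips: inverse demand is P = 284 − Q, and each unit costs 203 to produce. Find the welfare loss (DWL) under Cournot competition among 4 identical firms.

Perfect competition: P = MC = 203, so 284 − Q = 203 and Q = 81.
In a 4-firm Cournot equilibrium, symmetry and the first-order condition give q = (284 − 203)/(5) = 16.2. So Q = 64.8 and P = 219.2.
DWL is the triangle between Q = 64.8 and Q = 81: ½·(81 − 64.8)·(219.2 − 203) = 131.22.

DWL = 131.22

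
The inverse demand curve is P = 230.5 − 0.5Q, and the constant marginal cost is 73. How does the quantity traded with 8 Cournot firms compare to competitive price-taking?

In a 8-firm Cournot equilibrium, symmetry and the first-order condition give q = (230.5 − 73)/(4.5) = 35. So Q = 280 and P = 90.5.
Perfect competition: P = MC = 73, so 230.5 − 0.5Q = 73 and Q = 315.

Cournot: Q = 280; Competition: Q = 315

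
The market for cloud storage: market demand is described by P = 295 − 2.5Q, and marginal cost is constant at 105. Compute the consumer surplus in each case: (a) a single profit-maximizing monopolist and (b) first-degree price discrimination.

Monopoly: CS = 1805; Perfect PD: CS = 0

Monopoly sets MR = MC: 295 − 5Q = 105 ⇒ Q = 38, P = 295 − 2.5·38 = 200.
CS = ½·(295 − 200)·38 = 1805.
Under first-degree price discrimination the firm charges each unit its demand price and produces up to where P = MC, i.e. Q = 76. Consumer surplus is zero; producer surplus equals total surplus.
CS = 0.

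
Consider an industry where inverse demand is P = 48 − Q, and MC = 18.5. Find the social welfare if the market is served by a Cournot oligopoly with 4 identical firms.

TS = 417.72

In a 4-firm Cournot equilibrium, symmetry and the first-order condition give q = (48 − 18.5)/(5) = 5.9. So Q = 23.6 and P = 24.4.
CS = ½·(48 − 24.4)·23.6 = 278.48; PS = (24.4 − 18.5)·23.6 = 139.24; TS = 417.72.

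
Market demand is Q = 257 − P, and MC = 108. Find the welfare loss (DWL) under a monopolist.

Inverting demand: P = 257 − Q.
Perfect competition: P = MC = 108, so 257 − Q = 108 and Q = 149.
The monopolist equates marginal revenue to marginal cost: 257 − 2Q = 108, so Q = 74.5. From demand, P = 182.5.
DWL is the triangle between Q = 74.5 and Q = 149: ½·(149 − 74.5)·(182.5 − 108) = 2775.125.

DWL = 2775.125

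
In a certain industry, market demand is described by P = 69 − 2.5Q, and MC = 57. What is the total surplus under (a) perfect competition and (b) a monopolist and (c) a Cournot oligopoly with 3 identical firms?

Competition: TS = 28.8; Monopoly: TS = 21.6; Cournot: TS = 27

Perfect competition: P = MC = 57, so 69 − 2.5Q = 57 and Q = 4.8.
CS = ½·(69 − 57)·4.8 = 28.8; PS = (57 − 57)·4.8 = 0; TS = 28.8.
The monopolist equates marginal revenue to marginal cost: 69 − 5Q = 57, so Q = 2.4. From demand, P = 63.
CS = ½·(69 − 63)·2.4 = 7.2; PS = (63 − 57)·2.4 = 14.4; TS = 21.6.
Cournot with 3 identical firms: the symmetric best-response condition is 69 − 10q = 57. Each firm produces q = 1.2, total output Q = 3.6, price P = 60.
CS = ½·(69 − 60)·3.6 = 16.2; PS = (60 − 57)·3.6 = 10.8; TS = 27.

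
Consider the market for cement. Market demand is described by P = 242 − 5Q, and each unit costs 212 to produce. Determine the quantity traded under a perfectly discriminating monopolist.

Under first-degree price discrimination the firm charges each unit its demand price and produces up to where P = MC, i.e. Q = 6. Consumer surplus is zero; producer surplus equals total surplus.

Q = 6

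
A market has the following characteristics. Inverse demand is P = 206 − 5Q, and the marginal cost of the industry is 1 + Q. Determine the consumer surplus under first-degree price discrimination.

CS = 0

Under first-degree price discrimination the firm charges each unit its demand price and produces up to where P = MC, i.e. Q = 205/6. Consumer surplus is zero; producer surplus equals total surplus.
CS = 0.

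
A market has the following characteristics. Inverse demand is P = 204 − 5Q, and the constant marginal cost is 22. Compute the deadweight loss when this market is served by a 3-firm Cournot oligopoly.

Perfect competition: P = MC = 22, so 204 − 5Q = 22 and Q = 36.4.
With 3 symmetric Cournot firms, each firm's FOC gives 204 − 20q = 22, so q = 9.1, Q = 3·9.1 = 27.3, and P = 67.5.
DWL is the triangle between Q = 27.3 and Q = 36.4: ½·(36.4 − 27.3)·(67.5 − 22) = 207.025.

DWL = 207.025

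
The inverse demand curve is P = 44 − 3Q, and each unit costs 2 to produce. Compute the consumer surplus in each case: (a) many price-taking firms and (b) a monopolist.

Competition: CS = 294; Monopoly: CS = 73.5

Perfect competition: P = MC = 2, so 44 − 3Q = 2 and Q = 14.
CS = ½·(44 − 2)·14 = 294.
Monopoly sets MR = MC: 44 − 6Q = 2 ⇒ Q = 7, P = 44 − 3·7 = 23.
CS = ½·(44 − 23)·7 = 73.5.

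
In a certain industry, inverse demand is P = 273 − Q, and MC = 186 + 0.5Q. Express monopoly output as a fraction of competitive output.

The monopolist equates marginal revenue to marginal cost: 273 − 2Q = 186 + 0.5Q, so Q = 34.8. From demand, P = 238.2.
Under competition P = MC: 273 − Q = 186 + 0.5Q ⇒ Q = 58, P = 215.
Ratio Q_m/Q_c = 34.8/58 = 0.6.

Q_m/Q_c = 0.6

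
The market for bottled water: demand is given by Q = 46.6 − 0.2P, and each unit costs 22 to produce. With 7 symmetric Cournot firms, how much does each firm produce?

q_i = 5.275

Inverting demand: P = 233 − 5Q.
In a 7-firm Cournot equilibrium, symmetry and the first-order condition give q = (233 − 22)/(40) = 5.275. So Q = 36.925 and P = 48.375.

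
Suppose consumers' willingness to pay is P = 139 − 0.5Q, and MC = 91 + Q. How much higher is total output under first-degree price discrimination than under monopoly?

The monopolist equates marginal revenue to marginal cost: 139 − Q = 91 + Q, so Q = 24. From demand, P = 127.
A perfectly discriminating monopolist sells every unit with P(Q) ≥ MC(Q), so output equals the competitive quantity Q = 32. Each buyer pays their reservation price, so CS = 0 and the firm captures all surplus.
Change in total output: 32 − 24 = 8.

Total output rises by 8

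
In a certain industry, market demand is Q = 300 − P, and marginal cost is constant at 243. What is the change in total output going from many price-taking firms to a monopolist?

Q falls by 28.5

Inverting demand: P = 300 − Q.
Under competition P = MC = 243, so Q = (300 − 243)/1 = 57.
The monopolist equates marginal revenue to marginal cost: 300 − 2Q = 243, so Q = 28.5. From demand, P = 271.5.
Change in total output: 28.5 − 57 = −28.5.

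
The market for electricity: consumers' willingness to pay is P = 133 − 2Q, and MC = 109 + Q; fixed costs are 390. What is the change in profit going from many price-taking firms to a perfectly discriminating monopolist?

Profit rises by 64

Competitive equilibrium sets price equal to marginal cost: 133 − 2Q = 109 + Q, so Q = 8 and P = 117.
Profit = 117·8 − (109·8 + ½·1·8²) − 390 = −358.
With perfect price discrimination, output is the efficient level Q = 8 (where demand meets MC), but every buyer pays their willingness to pay: CS = 0 and PS = total surplus.
PS equals the full surplus area, 96. Profit = 96 − 390 = −294.
Change in profit: −294 − −358 = 64.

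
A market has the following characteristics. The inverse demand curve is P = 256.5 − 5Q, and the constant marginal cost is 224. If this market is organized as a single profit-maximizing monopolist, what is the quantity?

Q = 3.25

Monopoly sets MR = MC: 256.5 − 10Q = 224 ⇒ Q = 3.25, P = 256.5 − 5·3.25 = 240.25.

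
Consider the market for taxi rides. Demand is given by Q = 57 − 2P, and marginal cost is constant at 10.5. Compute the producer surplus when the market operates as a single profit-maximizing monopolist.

PS = 162

Inverting demand: P = 28.5 − 0.5Q.
A monopolist chooses Q where MR = MC. MR = 28.5 − Q; setting this equal to 10.5 gives Q = 18 and P = 19.5.
PS = (19.5 − 10.5)·18 = 162.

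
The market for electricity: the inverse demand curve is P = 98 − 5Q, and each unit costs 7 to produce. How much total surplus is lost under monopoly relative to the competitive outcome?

Competitive firms price at marginal cost: P = 7, giving Q = 18.2.
A monopolist chooses Q where MR = MC. MR = 98 − 10Q; setting this equal to 7 gives Q = 9.1 and P = 52.5.
DWL is the triangle between Q = 9.1 and Q = 18.2: ½·(18.2 − 9.1)·(52.5 − 7) = 207.025.

DWL = 207.025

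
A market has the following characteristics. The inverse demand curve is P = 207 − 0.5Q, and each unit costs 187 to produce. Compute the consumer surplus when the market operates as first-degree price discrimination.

CS = 0

A perfectly discriminating monopolist sells every unit with P(Q) ≥ MC(Q), so output equals the competitive quantity Q = 40. Each buyer pays their reservation price, so CS = 0 and the firm captures all surplus.
CS = 0.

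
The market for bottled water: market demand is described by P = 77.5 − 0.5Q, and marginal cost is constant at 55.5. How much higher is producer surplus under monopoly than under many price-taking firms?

PS rises by 242

Perfect competition: P = MC = 55.5, so 77.5 − 0.5Q = 55.5 and Q = 44.
PS = (55.5 − 55.5)·44 = 0.
Monopoly sets MR = MC: 77.5 − Q = 55.5 ⇒ Q = 22, P = 77.5 − 0.5·22 = 66.5.
PS = (66.5 − 55.5)·22 = 242.
Change in producer surplus: 242 − 0 = 242.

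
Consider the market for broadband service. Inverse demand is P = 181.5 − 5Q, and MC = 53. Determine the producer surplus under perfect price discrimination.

PS = 1651.225

A perfectly discriminating monopolist sells every unit with P(Q) ≥ MC(Q), so output equals the competitive quantity Q = 25.7. Each buyer pays their reservation price, so CS = 0 and the firm captures all surplus.
PS = ½·(181.5 − 53)·25.7 = 1651.225.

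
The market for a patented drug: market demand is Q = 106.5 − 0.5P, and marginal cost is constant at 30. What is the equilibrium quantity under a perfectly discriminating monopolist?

Inverting demand: P = 213 − 2Q.
A perfectly discriminating monopolist sells every unit with P(Q) ≥ MC(Q), so output equals the competitive quantity Q = 91.5. Each buyer pays their reservation price, so CS = 0 and the firm captures all surplus.

Q = 91.5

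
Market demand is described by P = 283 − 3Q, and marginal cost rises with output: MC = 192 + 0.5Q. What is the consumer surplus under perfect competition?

Under competition P = MC: 283 − 3Q = 192 + 0.5Q ⇒ Q = 26, P = 205.
CS = ½·(283 − 205)·26 = 1014.

CS = 1014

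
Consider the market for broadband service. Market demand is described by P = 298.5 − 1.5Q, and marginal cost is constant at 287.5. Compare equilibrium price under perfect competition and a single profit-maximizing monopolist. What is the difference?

P rises by 5.5

Perfect competition: P = MC = 287.5, so 298.5 − 1.5Q = 287.5 and Q = 22/3.
The monopolist equates marginal revenue to marginal cost: 298.5 − 3Q = 287.5, so Q = 11/3. From demand, P = 293.
Change in equilibrium price: 293 − 287.5 = 5.5.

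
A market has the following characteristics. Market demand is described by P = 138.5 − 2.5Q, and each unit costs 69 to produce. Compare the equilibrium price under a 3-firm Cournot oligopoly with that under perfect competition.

Cournot with 3 identical firms: the symmetric best-response condition is 138.5 − 10q = 69. Each firm produces q = 6.95, total output Q = 20.85, price P = 86.375.
Perfect competition: P = MC = 69, so 138.5 − 2.5Q = 69 and Q = 27.8.

Cournot: P = 86.375; Competition: P = 69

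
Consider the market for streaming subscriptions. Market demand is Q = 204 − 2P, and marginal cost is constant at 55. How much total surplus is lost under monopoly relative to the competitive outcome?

Inverting demand: P = 102 − 0.5Q.
Perfect competition: P = MC = 55, so 102 − 0.5Q = 55 and Q = 94.
A monopolist chooses Q where MR = MC. MR = 102 − Q; setting this equal to 55 gives Q = 47 and P = 78.5.
DWL is the triangle between Q = 47 and Q = 94: ½·(94 − 47)·(78.5 − 55) = 552.25.

DWL = 552.25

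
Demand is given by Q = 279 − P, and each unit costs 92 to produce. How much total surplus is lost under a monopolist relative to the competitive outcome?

DWL = 4371.125

Inverting demand: P = 279 − Q.
Under competition P = MC = 92, so Q = (279 − 92)/1 = 187.
A monopolist chooses Q where MR = MC. MR = 279 − 2Q; setting this equal to 92 gives Q = 93.5 and P = 185.5.
DWL is the triangle between Q = 93.5 and Q = 187: ½·(187 − 93.5)·(185.5 − 92) = 4371.125.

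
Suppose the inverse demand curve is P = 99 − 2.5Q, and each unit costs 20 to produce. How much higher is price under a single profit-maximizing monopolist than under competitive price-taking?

Competitive firms price at marginal cost: P = 20, giving Q = 31.6.
Monopoly sets MR = MC: 99 − 5Q = 20 ⇒ Q = 15.8, P = 99 − 2.5·15.8 = 59.5.
Change in price: 59.5 − 20 = 39.5.

Price rises by 39.5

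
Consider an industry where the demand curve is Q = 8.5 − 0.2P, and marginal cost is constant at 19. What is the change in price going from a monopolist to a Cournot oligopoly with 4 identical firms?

P falls by 7.05

Inverting demand: P = 42.5 − 5Q.
A monopolist chooses Q where MR = MC. MR = 42.5 − 10Q; setting this equal to 19 gives Q = 2.35 and P = 30.75.
Cournot with 4 identical firms: the symmetric best-response condition is 42.5 − 25q = 19. Each firm produces q = 0.94, total output Q = 3.76, price P = 23.7.
Change in price: 23.7 − 30.75 = −7.05.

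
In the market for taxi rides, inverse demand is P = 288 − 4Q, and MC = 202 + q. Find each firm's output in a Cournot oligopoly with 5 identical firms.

q_i = 3.44

In a 5-firm Cournot equilibrium, symmetry and the first-order condition give q = (288 − 202)/(25) = 3.44. So Q = 17.2 and P = 219.2.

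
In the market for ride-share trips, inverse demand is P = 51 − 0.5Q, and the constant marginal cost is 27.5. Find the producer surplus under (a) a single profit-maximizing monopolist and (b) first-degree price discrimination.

Monopoly: PS = 276.125; Perfect PD: PS = 552.25

The monopolist equates marginal revenue to marginal cost: 51 − Q = 27.5, so Q = 23.5. From demand, P = 39.25.
PS = (39.25 − 27.5)·23.5 = 276.125.
With perfect price discrimination, output is the efficient level Q = 47 (where demand meets MC), but every buyer pays their willingness to pay: CS = 0 and PS = total surplus.
PS = ½·(51 − 27.5)·47 = 552.25.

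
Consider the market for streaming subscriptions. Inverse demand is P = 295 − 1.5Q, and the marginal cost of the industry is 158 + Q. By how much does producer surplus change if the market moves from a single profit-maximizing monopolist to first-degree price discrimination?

The monopolist equates marginal revenue to marginal cost: 295 − 3Q = 158 + Q, so Q = 34.25. From demand, P = 243.625.
PS = P·Q − VC(Q) = 243.625·34.25 − (158·34.25 + ½·1·34.25²) = 2346.125.
A perfectly discriminating monopolist sells every unit with P(Q) ≥ MC(Q), so output equals the competitive quantity Q = 54.8. Each buyer pays their reservation price, so CS = 0 and the firm captures all surplus.
PS = ½·(295 − 158)·54.8 = 3753.8.
Change in producer surplus: 3753.8 − 2346.125 = 1407.675.

Producer surplus rises by 1407.675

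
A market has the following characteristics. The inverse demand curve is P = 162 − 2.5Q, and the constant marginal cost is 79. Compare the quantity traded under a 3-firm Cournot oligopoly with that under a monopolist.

Cournot: Q = 24.9; Monopoly: Q = 16.6

In a 3-firm Cournot equilibrium, symmetry and the first-order condition give q = (162 − 79)/(10) = 8.3. So Q = 24.9 and P = 99.75.
The monopolist equates marginal revenue to marginal cost: 162 − 5Q = 79, so Q = 16.6. From demand, P = 120.5.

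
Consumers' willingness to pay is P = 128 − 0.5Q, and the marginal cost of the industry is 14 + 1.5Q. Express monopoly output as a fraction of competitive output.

Monopoly sets MR = MC: 128 − Q = 14 + 1.5Q ⇒ Q = 45.6, P = 128 − 0.5·45.6 = 105.2.
Competitive equilibrium sets price equal to marginal cost: 128 − 0.5Q = 14 + 1.5Q, so Q = 57 and P = 99.5.
Ratio Q_m/Q_c = 45.6/57 = 0.8.

Q_m/Q_c = 0.8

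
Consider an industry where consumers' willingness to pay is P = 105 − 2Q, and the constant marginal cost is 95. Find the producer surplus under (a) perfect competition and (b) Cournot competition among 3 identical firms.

Competition: PS = 0; Cournot: PS = 9.375

Under competition P = MC = 95, so Q = (105 − 95)/2 = 5.
PS = (95 − 95)·5 = 0.
With 3 symmetric Cournot firms, each firm's FOC gives 105 − 8q = 95, so q = 1.25, Q = 3·1.25 = 3.75, and P = 97.5.
PS = (97.5 − 95)·3.75 = 9.375.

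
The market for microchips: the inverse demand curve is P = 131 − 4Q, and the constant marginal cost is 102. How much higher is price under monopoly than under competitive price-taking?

P rises by 14.5

Competitive firms price at marginal cost: P = 102, giving Q = 7.25.
The monopolist equates marginal revenue to marginal cost: 131 − 8Q = 102, so Q = 3.625. From demand, P = 116.5.
Change in price: 116.5 − 102 = 14.5.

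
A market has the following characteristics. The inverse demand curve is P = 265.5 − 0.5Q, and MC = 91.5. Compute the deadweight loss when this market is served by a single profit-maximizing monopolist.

DWL = 7569

Under competition P = MC = 91.5, so Q = (265.5 − 91.5)/0.5 = 348.
The monopolist equates marginal revenue to marginal cost: 265.5 − Q = 91.5, so Q = 174. From demand, P = 178.5.
DWL is the triangle between Q = 174 and Q = 348: ½·(348 − 174)·(178.5 − 91.5) = 7569.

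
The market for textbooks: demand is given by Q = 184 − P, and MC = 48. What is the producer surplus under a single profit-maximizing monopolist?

Inverting demand: P = 184 − Q.
Monopoly sets MR = MC: 184 − 2Q = 48 ⇒ Q = 68, P = 184 − 68 = 116.
PS = (116 − 48)·68 = 4624.

PS = 4624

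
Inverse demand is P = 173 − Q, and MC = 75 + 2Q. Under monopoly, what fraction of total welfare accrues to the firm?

A monopolist chooses Q where MR = MC. MR = 173 − 2Q; setting this equal to 75 + 2Q gives Q = 24.5 and P = 148.5.
CS = ½·(173 − 148.5)·24.5 = 300.125.
PS = P·Q − VC(Q) = 148.5·24.5 − (75·24.5 + ½·2·24.5²) = 1200.5.
Share captured = PS/TS = 1200.5/1500.625 = 0.8.

PS/TS = 0.8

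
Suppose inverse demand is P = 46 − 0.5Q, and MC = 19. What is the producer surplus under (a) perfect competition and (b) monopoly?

Competition: PS = 0; Monopoly: PS = 364.5

Perfect competition: P = MC = 19, so 46 − 0.5Q = 19 and Q = 54.
PS = (19 − 19)·54 = 0.
The monopolist equates marginal revenue to marginal cost: 46 − Q = 19, so Q = 27. From demand, P = 32.5.
PS = (32.5 − 19)·27 = 364.5.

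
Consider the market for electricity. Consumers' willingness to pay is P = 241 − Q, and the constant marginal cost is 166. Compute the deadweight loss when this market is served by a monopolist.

DWL = 703.125

Under competition P = MC = 166, so Q = (241 − 166)/1 = 75.
A monopolist chooses Q where MR = MC. MR = 241 − 2Q; setting this equal to 166 gives Q = 37.5 and P = 203.5.
DWL is the triangle between Q = 37.5 and Q = 75: ½·(75 − 37.5)·(203.5 − 166) = 703.125.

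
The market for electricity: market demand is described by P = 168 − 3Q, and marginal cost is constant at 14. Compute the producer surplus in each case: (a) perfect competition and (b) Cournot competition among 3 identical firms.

Perfect competition: P = MC = 14, so 168 − 3Q = 14 and Q = 154/3.
PS = (14 − 14)·154/3 = 0.
In a 3-firm Cournot equilibrium, symmetry and the first-order condition give q = (168 − 14)/(12) = 77/6. So Q = 38.5 and P = 52.5.
PS = (52.5 − 14)·38.5 = 1482.25.

Competition: PS = 0; Cournot: PS = 1482.25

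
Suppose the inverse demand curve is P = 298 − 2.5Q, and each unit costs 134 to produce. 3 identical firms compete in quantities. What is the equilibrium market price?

Cournot with 3 identical firms: the symmetric best-response condition is 298 − 10q = 134. Each firm produces q = 16.4, total output Q = 49.2, price P = 175.

P = 175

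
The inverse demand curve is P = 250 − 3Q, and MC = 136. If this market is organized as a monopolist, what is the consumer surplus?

CS = 541.5

Monopoly sets MR = MC: 250 − 6Q = 136 ⇒ Q = 19, P = 250 − 3·19 = 193.
CS = ½·(250 − 193)·19 = 541.5.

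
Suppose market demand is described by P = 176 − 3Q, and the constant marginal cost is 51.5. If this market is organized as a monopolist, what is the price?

P = 113.75

The monopolist equates marginal revenue to marginal cost: 176 − 6Q = 51.5, so Q = 20.75. From demand, P = 113.75.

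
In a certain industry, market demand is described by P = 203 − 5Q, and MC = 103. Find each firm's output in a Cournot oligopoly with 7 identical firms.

In a 7-firm Cournot equilibrium, symmetry and the first-order condition give q = (203 − 103)/(40) = 2.5. So Q = 17.5 and P = 115.5.

q_i = 2.5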